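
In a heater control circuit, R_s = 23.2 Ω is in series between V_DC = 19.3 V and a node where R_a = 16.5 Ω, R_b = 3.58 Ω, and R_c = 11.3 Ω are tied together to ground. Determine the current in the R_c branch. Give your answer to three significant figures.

Parallel bank: R_p = 1/(1/16.5 + 1/3.58 + 1/11.3) = 2.334 Ω.
V_A = 19.3 × 2.334/25.53 = 1.764 V.
I(R_c) = V_A / R_c = 1.764/11.3 = 0.1561 A.

I ≈ 0.156 A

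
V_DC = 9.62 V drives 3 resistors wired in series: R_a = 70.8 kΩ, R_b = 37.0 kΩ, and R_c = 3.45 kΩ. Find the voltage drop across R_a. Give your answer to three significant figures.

ΣR = 70.8 + 37.0 + 3.45 = 111.2 kΩ.
V = V_DC · R/ΣR = 9.62 × 0.6364 = 6.122 V.

V ≈ 6.12 V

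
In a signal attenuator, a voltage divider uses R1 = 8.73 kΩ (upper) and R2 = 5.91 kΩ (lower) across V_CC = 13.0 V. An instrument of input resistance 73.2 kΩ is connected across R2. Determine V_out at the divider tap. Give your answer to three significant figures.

V_out ≈ 5.01 V

The load sits in parallel with R2, giving an effective lower resistance R2' = R2·R_L/(R2+R_L) = 5.468 kΩ.
Voltage divider with the loaded lower leg: V_out = 13.0 × 5.468/(8.73 + 5.468) = 13.0 × 0.3851 = 5.007 V.
(Unloaded it would be 5.25 V; the load pulls it down.)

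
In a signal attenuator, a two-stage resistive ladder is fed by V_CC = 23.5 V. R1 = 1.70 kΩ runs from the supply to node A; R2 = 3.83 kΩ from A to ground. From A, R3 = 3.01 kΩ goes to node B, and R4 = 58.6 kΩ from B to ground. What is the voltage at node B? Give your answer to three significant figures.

Looking into the second stage from A: R3 + R4 = 61.61 kΩ appears in parallel with R2.
Effective lower resistance at A: R2 ‖ 61.61 = 3.606 kΩ.
V_A = 23.5 × 3.606/(1.70 + 3.606) = 15.97 V.
Stage 2 is unloaded, so V_B = V_A · R4/(R3+R4) = 15.97 × 58.6/61.61 = 15.19 V.

V_B ≈ 15.2 V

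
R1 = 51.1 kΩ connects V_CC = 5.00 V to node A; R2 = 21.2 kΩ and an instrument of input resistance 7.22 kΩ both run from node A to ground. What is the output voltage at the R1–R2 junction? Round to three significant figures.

The load sits in parallel with R2, giving an effective lower resistance R2' = R2·R_L/(R2+R_L) = 5.386 kΩ.
Voltage divider with the loaded lower leg: V_out = 5.00 × 5.386/(51.1 + 5.386) = 5.00 × 0.09535 = 0.4767 V.

V_out ≈ 0.477 V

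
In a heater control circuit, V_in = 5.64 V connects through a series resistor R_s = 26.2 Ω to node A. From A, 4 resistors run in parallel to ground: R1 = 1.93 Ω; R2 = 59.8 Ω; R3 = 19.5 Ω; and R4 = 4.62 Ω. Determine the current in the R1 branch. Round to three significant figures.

Combine the parallel branches: R_p = (1/1.93 + 1/59.8 + 1/19.5 + 1/4.62)⁻¹ = 1.246 Ω.
Node voltage V_A = V_in · R_p/(R_s + R_p) = 5.64 × 0.04540 = 0.2560 V.
Branch current I = V_A/R1 = 0.2560/1.93 = 0.1327 A.
(Equivalently: I_total = 0.2055 A, then current-divider fraction G_k/ΣG = 0.6456.)

I ≈ 0.133 A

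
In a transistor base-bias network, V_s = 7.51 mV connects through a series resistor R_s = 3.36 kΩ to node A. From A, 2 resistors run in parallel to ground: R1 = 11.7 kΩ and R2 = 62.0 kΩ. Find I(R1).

I ≈ 0.479 µA

Parallel bank: R_p = 1/(1/11.7 + 1/62.0) = 9.843 kΩ.
Node voltage V_A = V_s · R_p/(R_s + R_p) = 7.51 × 0.7455 = 5.599 mV.
I(R1) = V_A / R1 = 5.599/11.7 = 0.4785 µA.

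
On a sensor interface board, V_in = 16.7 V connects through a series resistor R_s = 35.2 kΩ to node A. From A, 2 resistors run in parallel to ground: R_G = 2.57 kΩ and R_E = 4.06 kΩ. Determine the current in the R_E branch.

Parallel bank: R_p = 1/(1/2.57 + 1/4.06) = 1.574 kΩ.
V_A by voltage divider: V_A = 16.7 × 1.574/(35.2 + 1.574) = 0.7147 V.
Branch current I = V_A/R_E = 0.7147/4.06 = 0.1760 mA.

I ≈ 0.176 mA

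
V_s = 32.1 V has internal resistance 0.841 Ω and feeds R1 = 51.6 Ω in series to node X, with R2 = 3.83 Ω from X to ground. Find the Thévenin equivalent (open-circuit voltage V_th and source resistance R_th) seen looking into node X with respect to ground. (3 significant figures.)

V_th ≈ 2.18 V, R_th ≈ 3.57 Ω

R1' = 0.841 + 51.6 = 52.44 Ω (source resistance + R1).
V_th is the unloaded tap voltage: V_s · R2/(R1'+R2) = 32.1 × 0.06806 = 2.185 V.
Looking into X with the source shorted: R_th = R1'·R2/(R1'+R2) = 52.44 × 3.83/56.27 = 3.569 Ω.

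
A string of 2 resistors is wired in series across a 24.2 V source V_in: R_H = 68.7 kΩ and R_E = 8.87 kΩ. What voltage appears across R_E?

V ≈ 2.77 V

Total series resistance ΣR = 68.7 + 8.87 = 77.57 kΩ.
By the voltage-divider rule, V = 24.2 × 8.870/77.57 = 2.767 V.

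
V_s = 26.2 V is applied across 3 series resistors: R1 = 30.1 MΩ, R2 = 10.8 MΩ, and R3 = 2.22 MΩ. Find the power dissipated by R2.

P ≈ 3.99 µW

The common current is I = 26.2/43.12 = 0.6076 µA.
V(R2) = I·R = 6.562 V; P = V·I = 6.562 × 0.6076 = 3.987 µW.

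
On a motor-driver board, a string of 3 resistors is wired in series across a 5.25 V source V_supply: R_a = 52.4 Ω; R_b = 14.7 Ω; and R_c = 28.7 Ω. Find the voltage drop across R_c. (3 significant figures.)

V ≈ 1.57 V

ΣR = 52.4 + 14.7 + 28.7 = 95.80 Ω.
By the voltage-divider rule, V = 5.25 × 28.70/95.80 = 1.573 V.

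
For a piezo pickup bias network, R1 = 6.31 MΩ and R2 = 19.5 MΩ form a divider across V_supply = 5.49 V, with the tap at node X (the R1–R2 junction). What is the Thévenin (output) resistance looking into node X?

R_th ≈ 4.77 MΩ

Zeroing V_supply shorts the top of R1 to ground, so R_th = R1 ‖ R2 = 4.767 MΩ.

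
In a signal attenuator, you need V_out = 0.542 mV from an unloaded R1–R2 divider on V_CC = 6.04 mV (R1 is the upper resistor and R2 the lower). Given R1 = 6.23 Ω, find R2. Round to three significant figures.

R2 ≈ 0.614 Ω

V_out/V_CC = R2/(R1+R2) = 0.08974.
R2 = R1 · 0.08974/(1 − 0.08974) = 0.6142 Ω.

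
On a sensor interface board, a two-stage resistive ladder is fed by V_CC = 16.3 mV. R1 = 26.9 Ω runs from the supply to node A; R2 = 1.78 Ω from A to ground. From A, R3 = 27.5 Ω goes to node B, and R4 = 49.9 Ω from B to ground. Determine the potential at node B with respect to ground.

Node A sees R2 in parallel with the series input of stage 2, R3 + R4 = 77.40 Ω.
R2 ‖ (R3+R4) = 1.740 Ω.
First divider: V_A = V_CC · 1.740/(26.9 + 1.740) = 0.9903 mV.
Stage 2 is unloaded, so V_B = V_A · R4/(R3+R4) = 0.9903 × 49.9/77.40 = 0.6384 mV.

V_B ≈ 0.638 mV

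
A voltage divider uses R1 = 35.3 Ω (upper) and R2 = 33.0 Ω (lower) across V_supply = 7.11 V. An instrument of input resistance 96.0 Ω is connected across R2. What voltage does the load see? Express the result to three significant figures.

First combine the lower leg with the load: R2 ‖ R_L = 24.56 Ω.
Voltage divider with the loaded lower leg: V_out = 7.11 × 24.56/(35.3 + 24.56) = 7.11 × 0.4103 = 2.917 V.

V_out ≈ 2.92 V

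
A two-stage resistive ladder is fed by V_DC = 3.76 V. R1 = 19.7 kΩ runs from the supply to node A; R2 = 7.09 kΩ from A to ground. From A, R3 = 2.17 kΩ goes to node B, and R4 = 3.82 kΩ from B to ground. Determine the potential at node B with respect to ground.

V_B ≈ 0.339 V

Looking into the second stage from A: R3 + R4 = 5.990 kΩ appears in parallel with R2.
Effective lower resistance at A: R2 ‖ 5.990 = 3.247 kΩ.
So V_A = 3.76 × 0.1415 = 0.5320 V.
Then the unloaded second divider: V_B = V_A × R4/(R3+R4) = 0.5320 × 0.6377 = 0.3393 V.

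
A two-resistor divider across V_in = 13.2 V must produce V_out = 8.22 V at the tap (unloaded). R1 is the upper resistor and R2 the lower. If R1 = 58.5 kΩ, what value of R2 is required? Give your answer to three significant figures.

The divider ratio is R2/(R1+R2) = 8.22/13.2 = 0.6227.
Rearranging, R2 = R1·k/(1−k) = 58.5 × 1.651 = 96.56 kΩ.

R2 ≈ 96.6 kΩ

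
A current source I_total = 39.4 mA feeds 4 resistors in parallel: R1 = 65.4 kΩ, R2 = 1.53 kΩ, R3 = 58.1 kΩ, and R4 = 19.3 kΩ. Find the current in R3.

Conductances: ΣG = 1/65.4 + 1/1.53 + 1/58.1 + 1/19.3 = 0.7379 (1/kΩ).
R3 takes the fraction G_k/ΣG = 0.01721/0.7379 = 0.02332, so I = 39.4 × 0.02332 = 0.9190 mA.

I ≈ 0.919 mA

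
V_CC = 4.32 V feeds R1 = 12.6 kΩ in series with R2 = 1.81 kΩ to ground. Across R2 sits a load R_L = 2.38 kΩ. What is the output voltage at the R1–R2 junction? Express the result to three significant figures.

V_out ≈ 0.326 V

The load sits in parallel with R2, giving an effective lower resistance R2' = R2·R_L/(R2+R_L) = 1.028 kΩ.
Then V_out = V_CC · R2'/(R1 + R2') = 4.32 × 1.028/13.63 = 0.3259 V.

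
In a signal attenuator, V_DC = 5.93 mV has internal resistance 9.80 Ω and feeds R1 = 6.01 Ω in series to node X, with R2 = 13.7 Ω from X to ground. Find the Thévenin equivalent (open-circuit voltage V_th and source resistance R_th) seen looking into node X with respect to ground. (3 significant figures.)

V_th ≈ 2.75 mV, R_th ≈ 7.34 Ω

R1' = 9.80 + 6.01 = 15.81 Ω (source resistance + R1).
With X open, the divider is unloaded: V_th = 5.93 × 13.7/29.51 = 2.753 mV.
Zeroing V_DC shorts the top of R1' to ground, so R_th = R1' ‖ R2 = 7.340 Ω.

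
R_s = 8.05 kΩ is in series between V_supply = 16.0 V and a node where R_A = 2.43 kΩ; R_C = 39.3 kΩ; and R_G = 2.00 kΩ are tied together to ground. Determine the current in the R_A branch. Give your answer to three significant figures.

I ≈ 0.771 mA

Equivalent of the parallel group: R_p = 1.067 kΩ.
V_A = 16.0 × 1.067/9.117 = 1.873 V.
Branch current I = V_A/R_A = 1.873/2.43 = 0.7708 mA.
(Equivalently: I_total = 1.755 mA, then current-divider fraction G_k/ΣG = 0.4392.)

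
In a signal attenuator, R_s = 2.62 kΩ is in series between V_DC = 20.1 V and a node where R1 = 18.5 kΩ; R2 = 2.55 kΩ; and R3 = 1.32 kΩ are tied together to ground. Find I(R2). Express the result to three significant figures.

Parallel bank: R_p = 1/(1/18.5 + 1/2.55 + 1/1.32) = 0.8307 kΩ.
Node voltage V_A = V_DC · R_p/(R_s + R_p) = 20.1 × 0.2407 = 4.839 V.
I(R2) = V_A / R2 = 4.839/2.55 = 1.898 mA.

I ≈ 1.90 mA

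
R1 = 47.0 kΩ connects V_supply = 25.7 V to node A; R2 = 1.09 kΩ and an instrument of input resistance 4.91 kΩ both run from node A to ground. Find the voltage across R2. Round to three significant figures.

V_out ≈ 0.479 V

First combine the lower leg with the load: R2 ‖ R_L = 0.8920 kΩ.
Voltage divider with the loaded lower leg: V_out = 25.7 × 0.8920/(47.0 + 0.8920) = 25.7 × 0.01862 = 0.4787 V.
(Unloaded it would be 0.583 V; the load pulls it down.)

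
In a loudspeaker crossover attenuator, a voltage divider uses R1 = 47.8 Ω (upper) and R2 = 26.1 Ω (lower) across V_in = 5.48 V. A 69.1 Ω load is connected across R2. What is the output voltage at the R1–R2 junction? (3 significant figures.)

V_out ≈ 1.56 V

First combine the lower leg with the load: R2 ‖ R_L = 18.94 Ω.
Then V_out = V_in · R2'/(R1 + R2') = 5.48 × 18.94/66.74 = 1.555 V.
(Unloaded it would be 1.94 V; the load pulls it down.)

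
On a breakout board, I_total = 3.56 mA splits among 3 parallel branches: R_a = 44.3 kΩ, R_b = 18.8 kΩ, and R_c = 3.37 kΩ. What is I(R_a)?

ΣG = 1/44.3 + 1/18.8 + 1/3.37 = 0.3725.
By the current-divider rule, I = I_total · G_k/ΣG = 3.56 × 0.06060 = 0.2157 mA.

I ≈ 0.216 mA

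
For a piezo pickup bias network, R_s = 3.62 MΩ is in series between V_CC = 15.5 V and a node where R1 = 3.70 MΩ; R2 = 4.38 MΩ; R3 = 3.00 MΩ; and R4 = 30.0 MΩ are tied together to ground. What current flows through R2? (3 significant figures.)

I ≈ 0.856 µA

Combine the parallel branches: R_p = (1/3.70 + 1/4.38 + 1/3.00 + 1/30.0)⁻¹ = 1.156 MΩ.
V_A by voltage divider: V_A = 15.5 × 1.156/(3.62 + 1.156) = 3.751 V.
I(R2) = V_A / R2 = 3.751/4.38 = 0.8564 µA.
(Check via current divider: I_total = 3.246 µA; share G_k/ΣG = 0.2639 → same result.)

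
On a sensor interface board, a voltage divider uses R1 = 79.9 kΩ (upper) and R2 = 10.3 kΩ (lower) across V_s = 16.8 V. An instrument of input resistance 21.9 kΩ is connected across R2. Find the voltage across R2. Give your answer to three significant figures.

V_out ≈ 1.35 V

R2 ‖ R_L = (10.3 × 21.9)/(10.3 + 21.9) = 7.005 kΩ.
Voltage divider with the loaded lower leg: V_out = 16.8 × 7.005/(79.9 + 7.005) = 16.8 × 0.08061 = 1.354 V.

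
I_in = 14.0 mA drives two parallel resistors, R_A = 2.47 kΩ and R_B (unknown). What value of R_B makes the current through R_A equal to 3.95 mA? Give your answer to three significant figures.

R_B ≈ 0.971 kΩ

Two-branch current divider: I_A = I_in · R_B/(R_A + R_B).
With f = 0.2821, R_B = R_A · f/(1−f) = 2.47 × 0.3930 = 0.9708 kΩ.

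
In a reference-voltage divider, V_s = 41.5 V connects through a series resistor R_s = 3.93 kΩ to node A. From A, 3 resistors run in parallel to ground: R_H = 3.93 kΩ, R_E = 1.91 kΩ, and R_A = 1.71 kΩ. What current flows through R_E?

Equivalent of the parallel group: R_p = 0.7338 kΩ.
V_A = 41.5 × 0.7338/4.664 = 6.529 V.
I(R_E) = V_A / R_E = 6.529/1.91 = 3.419 mA.

I ≈ 3.42 mA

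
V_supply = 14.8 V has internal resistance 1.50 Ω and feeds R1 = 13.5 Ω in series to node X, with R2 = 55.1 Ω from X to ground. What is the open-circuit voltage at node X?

V_th ≈ 11.6 V

R1' = 1.50 + 13.5 = 15.00 Ω (source resistance + R1).
With X open, the divider is unloaded: V_th = 14.8 × 55.1/70.10 = 11.63 V.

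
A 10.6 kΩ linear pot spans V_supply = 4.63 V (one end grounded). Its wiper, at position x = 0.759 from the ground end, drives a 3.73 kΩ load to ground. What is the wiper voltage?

The pot divides into 2.555 kΩ above the wiper and 8.045 kΩ below.
Lower segment in parallel with the load: 8.045 ‖ 3.73 = 2.548 kΩ.
V_out = 4.63 × 2.548/(2.555 + 2.548) = 2.312 V.

V_out ≈ 2.31 V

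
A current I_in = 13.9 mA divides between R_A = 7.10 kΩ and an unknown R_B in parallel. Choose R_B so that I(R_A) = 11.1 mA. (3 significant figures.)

Two-branch current divider: I_A = I_in · R_B/(R_A + R_B).
11.1/13.9 = R_B/(R_A + R_B) → R_B = R_A · (0.7986)/(1 − 0.7986) = 7.10 × 3.964 = 28.15 kΩ.

R_B ≈ 28.1 kΩ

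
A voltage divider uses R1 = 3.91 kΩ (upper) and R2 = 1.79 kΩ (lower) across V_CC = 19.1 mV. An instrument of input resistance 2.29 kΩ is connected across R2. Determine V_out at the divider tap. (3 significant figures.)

R2 ‖ R_L = (1.79 × 2.29)/(1.79 + 2.29) = 1.005 kΩ.
Voltage divider with the loaded lower leg: V_out = 19.1 × 1.005/(3.91 + 1.005) = 19.1 × 0.2044 = 3.905 mV.

V_out ≈ 3.90 mV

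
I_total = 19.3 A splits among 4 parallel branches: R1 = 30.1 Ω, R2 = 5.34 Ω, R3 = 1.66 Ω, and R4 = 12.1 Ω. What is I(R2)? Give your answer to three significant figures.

I ≈ 3.99 A

Conductances: ΣG = 1/30.1 + 1/5.34 + 1/1.66 + 1/12.1 = 0.9055 (1/Ω).
By the current-divider rule, I = I_total · G_k/ΣG = 19.3 × 0.2068 = 3.991 A.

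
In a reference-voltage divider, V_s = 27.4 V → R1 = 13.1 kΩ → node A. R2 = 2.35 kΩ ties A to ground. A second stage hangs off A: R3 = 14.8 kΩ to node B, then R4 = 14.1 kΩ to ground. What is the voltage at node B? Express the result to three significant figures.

V_B ≈ 1.90 V

Looking into the second stage from A: R3 + R4 = 28.90 kΩ appears in parallel with R2.
Effective lower resistance at A: R2 ‖ 28.90 = 2.173 kΩ.
First divider: V_A = V_s · 2.173/(13.1 + 2.173) = 3.899 V.
Stage 2 is unloaded, so V_B = V_A · R4/(R3+R4) = 3.899 × 14.1/28.90 = 1.902 V.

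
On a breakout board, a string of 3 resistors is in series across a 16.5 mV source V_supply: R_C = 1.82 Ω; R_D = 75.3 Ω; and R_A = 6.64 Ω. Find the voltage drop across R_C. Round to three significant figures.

V ≈ 0.359 mV

Total series resistance ΣR = 1.82 + 75.3 + 6.64 = 83.76 Ω.
Voltage divider: V = V_supply · (1.820 / 83.76) = 16.5 × 0.02173 = 0.3585 mV.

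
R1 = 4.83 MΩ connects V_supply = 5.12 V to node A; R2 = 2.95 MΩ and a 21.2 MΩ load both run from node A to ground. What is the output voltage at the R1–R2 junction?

V_out ≈ 1.79 V

R2 ‖ R_L = (2.95 × 21.2)/(2.95 + 21.2) = 2.590 MΩ.
Now apply the divider: V_out = 5.12 × 0.3490 = 1.787 V.
(Unloaded it would be 1.94 V; the load pulls it down.)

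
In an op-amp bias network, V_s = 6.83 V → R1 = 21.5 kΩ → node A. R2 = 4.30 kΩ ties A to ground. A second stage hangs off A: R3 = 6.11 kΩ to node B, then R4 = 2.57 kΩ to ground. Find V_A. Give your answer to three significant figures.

V_A ≈ 0.806 V

Looking into the second stage from A: R3 + R4 = 8.680 kΩ appears in parallel with R2.
R2 ‖ (R3+R4) = 2.876 kΩ.
V_A = 6.83 × 2.876/(21.5 + 2.876) = 0.8057 V.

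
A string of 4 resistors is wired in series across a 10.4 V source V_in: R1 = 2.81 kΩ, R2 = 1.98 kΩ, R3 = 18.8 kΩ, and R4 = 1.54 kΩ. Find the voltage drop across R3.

Total series resistance ΣR = 2.81 + 1.98 + 18.8 + 1.54 = 25.13 kΩ.
Voltage divider: V = V_in · (18.80 / 25.13) = 10.4 × 0.7481 = 7.780 V.

V ≈ 7.78 V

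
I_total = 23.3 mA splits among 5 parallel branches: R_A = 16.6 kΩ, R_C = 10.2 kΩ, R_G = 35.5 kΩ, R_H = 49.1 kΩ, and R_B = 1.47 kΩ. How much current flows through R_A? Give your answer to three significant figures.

I ≈ 1.58 mA

ΣG = 1/16.6 + 1/10.2 + 1/35.5 + 1/49.1 + 1/1.47 = 0.8871.
R_A takes the fraction G_k/ΣG = 0.06024/0.8871 = 0.06791, so I = 23.3 × 0.06791 = 1.582 mA.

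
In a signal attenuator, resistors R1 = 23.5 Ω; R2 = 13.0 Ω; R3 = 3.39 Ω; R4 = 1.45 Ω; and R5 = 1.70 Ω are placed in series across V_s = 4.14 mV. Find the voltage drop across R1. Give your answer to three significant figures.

V ≈ 2.26 mV

Series total: ΣR = 23.5 + 13.0 + 3.39 + 1.45 + 1.70 = 43.04 Ω.
V = V_s · R/ΣR = 4.14 × 0.5460 = 2.260 mV.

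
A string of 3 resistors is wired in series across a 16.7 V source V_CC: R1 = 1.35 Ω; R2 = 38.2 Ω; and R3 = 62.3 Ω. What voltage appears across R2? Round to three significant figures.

V ≈ 6.26 V

Total series resistance ΣR = 1.35 + 38.2 + 62.3 = 101.8 Ω.
V = V_CC · R/ΣR = 16.7 × 0.3751 = 6.264 V.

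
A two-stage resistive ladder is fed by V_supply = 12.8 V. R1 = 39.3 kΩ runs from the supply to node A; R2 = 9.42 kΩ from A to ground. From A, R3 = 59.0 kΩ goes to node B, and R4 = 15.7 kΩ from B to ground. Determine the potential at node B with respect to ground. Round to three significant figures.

V_B ≈ 0.472 V

Node A sees R2 in parallel with the series input of stage 2, R3 + R4 = 74.70 kΩ.
Effective lower resistance at A: R2 ‖ 74.70 = 8.365 kΩ.
First divider: V_A = V_supply · 8.365/(39.3 + 8.365) = 2.246 V.
Then the unloaded second divider: V_B = V_A × R4/(R3+R4) = 2.246 × 0.2102 = 0.4721 V.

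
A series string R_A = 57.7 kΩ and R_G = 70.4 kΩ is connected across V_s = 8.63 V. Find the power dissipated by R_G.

Series current I = V_s/ΣR = 8.63/128.1 = 0.06737 mA.
P(R_G) = I²·R_G = (0.06737)² × 70.4 = 0.3195 mW.

P ≈ 0.320 mW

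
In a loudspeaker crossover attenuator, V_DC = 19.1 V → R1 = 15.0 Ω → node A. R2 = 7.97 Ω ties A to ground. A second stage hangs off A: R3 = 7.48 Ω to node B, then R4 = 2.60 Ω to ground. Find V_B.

V_B ≈ 1.13 V

The second stage (R3 + R4 = 10.08 Ω) loads node A in parallel with R2.
Effective lower resistance at A: R2 ‖ 10.08 = 4.451 Ω.
V_A = 19.1 × 4.451/(15.0 + 4.451) = 4.371 V.
V_B = V_A × 0.2579 = 1.127 V.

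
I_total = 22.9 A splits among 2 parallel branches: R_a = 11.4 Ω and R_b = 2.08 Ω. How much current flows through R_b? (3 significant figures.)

For two parallel branches, I_k = I_total · (other R)/(sum of R).
I(R_b) = 22.9 × 11.4/(11.4 + 2.08) = 22.9 × 0.8457 = 19.37 A.

I ≈ 19.4 A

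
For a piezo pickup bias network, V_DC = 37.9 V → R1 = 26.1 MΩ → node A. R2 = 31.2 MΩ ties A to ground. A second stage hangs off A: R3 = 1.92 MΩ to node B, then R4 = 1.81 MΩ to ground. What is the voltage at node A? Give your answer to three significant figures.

V_A ≈ 4.29 V

Looking into the second stage from A: R3 + R4 = 3.730 MΩ appears in parallel with R2.
R2 ‖ (R3+R4) = 3.332 MΩ.
So V_A = 37.9 × 0.1132 = 4.290 V.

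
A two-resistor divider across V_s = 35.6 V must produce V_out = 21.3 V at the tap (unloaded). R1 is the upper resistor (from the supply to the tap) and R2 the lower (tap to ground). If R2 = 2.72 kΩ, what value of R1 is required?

R1 ≈ 1.83 kΩ

V_out/V_s = R2/(R1+R2) = 0.5983.
Rearranging, R1 = R2·(1−k)/k = 2.72 × 0.6714 = 1.826 kΩ.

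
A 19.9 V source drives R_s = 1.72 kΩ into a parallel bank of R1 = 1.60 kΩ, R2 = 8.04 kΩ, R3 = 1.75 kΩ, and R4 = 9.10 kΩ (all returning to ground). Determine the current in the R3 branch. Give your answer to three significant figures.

I ≈ 3.29 mA

Parallel bank: R_p = 1/(1/1.60 + 1/8.04 + 1/1.75 + 1/9.10) = 0.6990 kΩ.
V_A by voltage divider: V_A = 19.9 × 0.6990/(1.72 + 0.6990) = 5.750 V.
I(R3) = V_A / R3 = 5.750/1.75 = 3.286 mA.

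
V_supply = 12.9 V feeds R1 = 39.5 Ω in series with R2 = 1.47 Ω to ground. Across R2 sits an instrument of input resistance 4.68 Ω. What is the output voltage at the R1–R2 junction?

R2 ‖ R_L = (1.47 × 4.68)/(1.47 + 4.68) = 1.119 Ω.
Now apply the divider: V_out = 12.9 × 0.02754 = 0.3553 V.

V_out ≈ 0.355 V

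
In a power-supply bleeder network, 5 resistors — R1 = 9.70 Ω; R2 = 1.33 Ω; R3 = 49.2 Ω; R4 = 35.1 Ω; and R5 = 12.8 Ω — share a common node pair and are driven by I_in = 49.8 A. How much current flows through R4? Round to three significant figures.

I ≈ 1.44 A

Conductances: ΣG = 1/9.70 + 1/1.33 + 1/49.2 + 1/35.1 + 1/12.8 = 0.9819 (1/Ω).
Current divider: I(R4) = I_in · G_k/ΣG = 49.8 × (0.02849/0.9819) = 49.8 × 0.02901 = 1.445 A.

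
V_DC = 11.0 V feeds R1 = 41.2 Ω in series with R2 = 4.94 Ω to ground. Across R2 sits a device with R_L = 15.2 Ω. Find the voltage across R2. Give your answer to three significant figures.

V_out ≈ 0.913 V

R2 ‖ R_L = (4.94 × 15.2)/(4.94 + 15.2) = 3.728 Ω.
Voltage divider with the loaded lower leg: V_out = 11.0 × 3.728/(41.2 + 3.728) = 11.0 × 0.08298 = 0.9128 V.
(Unloaded it would be 1.18 V; the load pulls it down.)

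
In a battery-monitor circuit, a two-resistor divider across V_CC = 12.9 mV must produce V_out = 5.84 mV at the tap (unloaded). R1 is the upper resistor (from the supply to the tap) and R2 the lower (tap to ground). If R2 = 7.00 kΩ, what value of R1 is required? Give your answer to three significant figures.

The divider ratio is R2/(R1+R2) = 5.84/12.9 = 0.4527.
R1 = R2·(1/k − 1) = 7.00 × 1.209 = 8.462 kΩ.

R1 ≈ 8.46 kΩ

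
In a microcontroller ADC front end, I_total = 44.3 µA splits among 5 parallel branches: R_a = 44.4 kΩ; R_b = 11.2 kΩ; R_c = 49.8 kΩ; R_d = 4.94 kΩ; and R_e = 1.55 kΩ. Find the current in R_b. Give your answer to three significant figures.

I ≈ 4.04 µA

ΣG = 1/44.4 + 1/11.2 + 1/49.8 + 1/4.94 + 1/1.55 = 0.9795.
By the current-divider rule, I = I_total · G_k/ΣG = 44.3 × 0.09116 = 4.038 µA.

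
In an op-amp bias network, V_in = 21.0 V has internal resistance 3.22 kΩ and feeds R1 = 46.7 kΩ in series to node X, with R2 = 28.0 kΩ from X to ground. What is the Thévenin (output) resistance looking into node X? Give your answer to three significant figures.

R_th ≈ 17.9 kΩ

R1' = 3.22 + 46.7 = 49.92 kΩ (source resistance + R1).
With V_in suppressed (replaced by a short), R_th = R1' ‖ R2 = (49.92 × 28.0)/(49.92 + 28.0) = 17.94 kΩ.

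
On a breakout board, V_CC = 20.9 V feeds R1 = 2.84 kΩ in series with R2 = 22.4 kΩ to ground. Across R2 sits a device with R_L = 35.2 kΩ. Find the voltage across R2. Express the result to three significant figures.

V_out ≈ 17.3 V

The load sits in parallel with R2, giving an effective lower resistance R2' = R2·R_L/(R2+R_L) = 13.69 kΩ.
Now apply the divider: V_out = 20.9 × 0.8282 = 17.31 V.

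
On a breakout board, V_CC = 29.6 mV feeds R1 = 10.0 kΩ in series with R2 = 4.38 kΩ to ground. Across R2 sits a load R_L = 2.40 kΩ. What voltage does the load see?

V_out ≈ 3.97 mV

R2 ‖ R_L = (4.38 × 2.40)/(4.38 + 2.40) = 1.550 kΩ.
Then V_out = V_CC · R2'/(R1 + R2') = 29.6 × 1.550/11.55 = 3.973 mV.
(Unloaded it would be 9.02 mV; the load pulls it down.)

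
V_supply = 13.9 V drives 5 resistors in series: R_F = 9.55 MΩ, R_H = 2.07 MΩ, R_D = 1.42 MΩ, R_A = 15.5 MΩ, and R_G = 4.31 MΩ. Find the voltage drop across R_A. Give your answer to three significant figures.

Total series resistance ΣR = 9.55 + 2.07 + 1.42 + 15.5 + 4.31 = 32.85 MΩ.
V = V_supply · R/ΣR = 13.9 × 0.4718 = 6.559 V.

V ≈ 6.56 V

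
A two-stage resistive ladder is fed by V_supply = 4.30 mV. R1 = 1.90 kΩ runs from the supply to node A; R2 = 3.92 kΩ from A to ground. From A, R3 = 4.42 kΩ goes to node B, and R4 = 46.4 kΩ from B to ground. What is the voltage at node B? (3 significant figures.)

Looking into the second stage from A: R3 + R4 = 50.82 kΩ appears in parallel with R2.
Effective lower resistance at A: R2 ‖ 50.82 = 3.639 kΩ.
First divider: V_A = V_supply · 3.639/(1.90 + 3.639) = 2.825 mV.
V_B = V_A × 0.9130 = 2.579 mV.

V_B ≈ 2.58 mV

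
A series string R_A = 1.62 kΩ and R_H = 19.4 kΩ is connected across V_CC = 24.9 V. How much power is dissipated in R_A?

P ≈ 2.27 mW

ΣR = 21.02 kΩ → I = 24.9/21.02 = 1.185 mA.
P = I²R = 1.403 × 1.62 = 2.273 mW.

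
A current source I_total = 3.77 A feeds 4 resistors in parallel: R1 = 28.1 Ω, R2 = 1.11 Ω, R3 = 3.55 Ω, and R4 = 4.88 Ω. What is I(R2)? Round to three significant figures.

I ≈ 2.39 A

Conductances: ΣG = 1/28.1 + 1/1.11 + 1/3.55 + 1/4.88 = 1.423 (1/Ω).
By the current-divider rule, I = I_total · G_k/ΣG = 3.77 × 0.6331 = 2.387 A.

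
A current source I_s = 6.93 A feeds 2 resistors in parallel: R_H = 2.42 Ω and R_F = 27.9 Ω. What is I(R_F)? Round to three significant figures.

I ≈ 0.553 A

With just two branches, the current splits inversely with resistance.
I(R_F) = 6.93 × 2.42/(2.42 + 27.9) = 6.93 × 0.07982 = 0.5531 A.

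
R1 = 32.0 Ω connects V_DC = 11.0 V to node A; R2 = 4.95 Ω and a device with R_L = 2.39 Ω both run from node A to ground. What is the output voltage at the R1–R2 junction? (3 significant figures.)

V_out ≈ 0.527 V

R2 ‖ R_L = (4.95 × 2.39)/(4.95 + 2.39) = 1.612 Ω.
Voltage divider with the loaded lower leg: V_out = 11.0 × 1.612/(32.0 + 1.612) = 11.0 × 0.04795 = 0.5275 V.
(Unloaded it would be 1.47 V; the load pulls it down.)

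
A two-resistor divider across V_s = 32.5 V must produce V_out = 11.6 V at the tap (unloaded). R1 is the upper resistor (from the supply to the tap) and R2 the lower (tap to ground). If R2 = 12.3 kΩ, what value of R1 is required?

R1 ≈ 22.2 kΩ

Required fraction k = V_out/V_s = 0.3569.
R1 = R2·(1/k − 1) = 12.3 × 1.802 = 22.16 kΩ.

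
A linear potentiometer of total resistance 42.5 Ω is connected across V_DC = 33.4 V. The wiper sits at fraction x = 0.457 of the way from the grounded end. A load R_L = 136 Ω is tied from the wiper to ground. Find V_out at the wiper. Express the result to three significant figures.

V_out ≈ 14.2 V

Lower segment x·R_p = 19.42 Ω; upper segment (1−x)·R_p = 23.08 Ω.
R_L loads the lower segment: effective lower R = 17.00 Ω.
V_out = 33.4 × 17.00/(23.08 + 17.00) = 14.17 V.
(Unloaded: V_out = x·V_DC = 15.3 V.)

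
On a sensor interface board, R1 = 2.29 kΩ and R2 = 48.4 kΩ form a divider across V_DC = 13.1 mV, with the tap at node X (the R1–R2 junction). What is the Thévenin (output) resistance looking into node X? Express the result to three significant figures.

R_th ≈ 2.19 kΩ

Looking into X with the source shorted: R_th = R1·R2/(R1+R2) = 2.290 × 48.4/50.69 = 2.187 kΩ.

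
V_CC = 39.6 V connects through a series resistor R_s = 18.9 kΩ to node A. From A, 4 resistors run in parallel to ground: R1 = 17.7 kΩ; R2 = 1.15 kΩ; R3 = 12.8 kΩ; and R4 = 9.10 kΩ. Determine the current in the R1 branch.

Equivalent of the parallel group: R_p = 0.8976 kΩ.
V_A = 39.6 × 0.8976/19.80 = 1.795 V.
Branch current I = V_A/R1 = 1.795/17.7 = 0.1014 mA.

I ≈ 0.101 mA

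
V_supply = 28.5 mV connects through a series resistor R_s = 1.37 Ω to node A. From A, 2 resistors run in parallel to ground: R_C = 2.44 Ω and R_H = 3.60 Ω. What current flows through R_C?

Combine the parallel branches: R_p = (1/2.44 + 1/3.60)⁻¹ = 1.454 Ω.
Node voltage V_A = V_supply · R_p/(R_s + R_p) = 28.5 × 0.5149 = 14.68 mV.
Branch current I = V_A/R_C = 14.68/2.44 = 6.014 mA.

I ≈ 6.01 mA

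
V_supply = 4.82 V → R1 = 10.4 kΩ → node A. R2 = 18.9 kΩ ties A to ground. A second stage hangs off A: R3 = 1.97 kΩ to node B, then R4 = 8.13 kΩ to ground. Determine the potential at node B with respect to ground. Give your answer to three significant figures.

The second stage (R3 + R4 = 10.10 kΩ) loads node A in parallel with R2.
R2 ‖ (R3+R4) = 6.582 kΩ.
First divider: V_A = V_supply · 6.582/(10.4 + 6.582) = 1.868 V.
V_B = V_A × 0.8050 = 1.504 V.

V_B ≈ 1.50 V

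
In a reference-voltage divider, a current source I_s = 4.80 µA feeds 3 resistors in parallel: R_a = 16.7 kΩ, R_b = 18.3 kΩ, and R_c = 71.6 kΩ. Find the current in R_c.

I ≈ 0.522 µA

Total conductance ΣG = 1/16.7 + 1/18.3 + 1/71.6 = 0.1285 (units of 1/kΩ).
R_c takes the fraction G_k/ΣG = 0.01397/0.1285 = 0.1087, so I = 4.80 × 0.1087 = 0.5217 µA.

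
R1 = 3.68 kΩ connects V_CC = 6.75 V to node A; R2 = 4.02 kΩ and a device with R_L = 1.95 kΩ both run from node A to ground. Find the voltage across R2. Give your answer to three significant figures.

First combine the lower leg with the load: R2 ‖ R_L = 1.313 kΩ.
Now apply the divider: V_out = 6.75 × 0.2630 = 1.775 V.
(Unloaded it would be 3.52 V; the load pulls it down.)

V_out ≈ 1.78 V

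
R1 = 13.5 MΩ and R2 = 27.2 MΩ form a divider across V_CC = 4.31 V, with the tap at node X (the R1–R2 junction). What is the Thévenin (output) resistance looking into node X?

Zeroing V_CC shorts the top of R1 to ground, so R_th = R1 ‖ R2 = 9.022 MΩ.

R_th ≈ 9.02 MΩ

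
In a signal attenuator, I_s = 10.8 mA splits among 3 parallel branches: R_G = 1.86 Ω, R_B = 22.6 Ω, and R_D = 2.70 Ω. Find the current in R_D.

I ≈ 4.20 mA

Conductances: ΣG = 1/1.86 + 1/22.6 + 1/2.70 = 0.9523 (1/Ω).
By the current-divider rule, I = I_s · G_k/ΣG = 10.8 × 0.3889 = 4.201 mA.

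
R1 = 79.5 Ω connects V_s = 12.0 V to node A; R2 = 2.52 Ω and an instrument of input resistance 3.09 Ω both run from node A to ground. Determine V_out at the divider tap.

First combine the lower leg with the load: R2 ‖ R_L = 1.388 Ω.
Then V_out = V_s · R2'/(R1 + R2') = 12.0 × 1.388/80.89 = 0.2059 V.

V_out ≈ 0.206 V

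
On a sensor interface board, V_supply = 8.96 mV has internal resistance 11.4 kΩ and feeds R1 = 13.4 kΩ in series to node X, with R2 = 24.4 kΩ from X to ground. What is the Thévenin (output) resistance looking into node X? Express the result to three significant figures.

R1' = 11.4 + 13.4 = 24.80 kΩ (source resistance + R1).
With V_supply suppressed (replaced by a short), R_th = R1' ‖ R2 = (24.80 × 24.4)/(24.80 + 24.4) = 12.30 kΩ.

R_th ≈ 12.3 kΩ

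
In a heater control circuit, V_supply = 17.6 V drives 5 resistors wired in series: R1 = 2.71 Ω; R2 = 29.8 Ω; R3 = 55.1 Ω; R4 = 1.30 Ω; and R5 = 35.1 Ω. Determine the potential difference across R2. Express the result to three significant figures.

V ≈ 4.23 V

ΣR = 2.71 + 29.8 + 55.1 + 1.30 + 35.1 = 124.0 Ω.
By the voltage-divider rule, V = 17.6 × 29.80/124.0 = 4.229 V.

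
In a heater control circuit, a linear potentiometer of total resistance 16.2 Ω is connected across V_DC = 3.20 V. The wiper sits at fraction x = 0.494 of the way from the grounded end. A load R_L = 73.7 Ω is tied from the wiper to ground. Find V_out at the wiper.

Lower segment x·R_p = 8.003 Ω; upper segment (1−x)·R_p = 8.197 Ω.
(x·R_p) ‖ R_L = 7.219 Ω.
Loaded-divider output: V_out = 3.20 × 0.4683 = 1.498 V.
(Unloaded: V_out = x·V_DC = 1.58 V.)

V_out ≈ 1.50 V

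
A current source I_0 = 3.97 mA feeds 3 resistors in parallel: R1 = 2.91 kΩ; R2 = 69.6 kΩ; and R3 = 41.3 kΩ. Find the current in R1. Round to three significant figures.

ΣG = 1/2.91 + 1/69.6 + 1/41.3 = 0.3822.
Current divider: I(R1) = I_0 · G_k/ΣG = 3.97 × (0.3436/0.3822) = 3.97 × 0.8991 = 3.569 mA.

I ≈ 3.57 mA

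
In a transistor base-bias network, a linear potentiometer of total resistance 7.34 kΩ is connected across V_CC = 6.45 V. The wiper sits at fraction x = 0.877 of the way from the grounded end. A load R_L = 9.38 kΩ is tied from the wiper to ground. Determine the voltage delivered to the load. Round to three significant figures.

V_out ≈ 5.22 V

The pot divides into 0.9028 kΩ above the wiper and 6.437 kΩ below.
Lower segment in parallel with the load: 6.437 ‖ 9.38 = 3.817 kΩ.
V_out = 6.45 × 3.817/(0.9028 + 3.817) = 5.216 V.
(Unloaded: V_out = x·V_CC = 5.66 V.)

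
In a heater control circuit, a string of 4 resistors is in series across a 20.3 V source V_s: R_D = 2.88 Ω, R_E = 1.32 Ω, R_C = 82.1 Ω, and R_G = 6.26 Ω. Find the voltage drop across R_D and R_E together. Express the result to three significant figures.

Total series resistance ΣR = 2.88 + 1.32 + 82.1 + 6.26 = 92.56 Ω.
R_{R_D..R_E} = 2.88 + 1.32 = 4.200 Ω.
Voltage divider: V = V_s · (4.200 / 92.56) = 20.3 × 0.04538 = 0.9211 V.

V ≈ 0.921 V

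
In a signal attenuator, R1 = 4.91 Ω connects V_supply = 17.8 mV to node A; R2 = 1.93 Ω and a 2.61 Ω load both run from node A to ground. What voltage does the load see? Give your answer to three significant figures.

First combine the lower leg with the load: R2 ‖ R_L = 1.110 Ω.
Voltage divider with the loaded lower leg: V_out = 17.8 × 1.110/(4.91 + 1.110) = 17.8 × 0.1843 = 3.281 mV.

V_out ≈ 3.28 mV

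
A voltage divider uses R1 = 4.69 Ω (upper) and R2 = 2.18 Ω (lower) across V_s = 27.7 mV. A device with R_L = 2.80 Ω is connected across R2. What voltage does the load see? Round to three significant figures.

First combine the lower leg with the load: R2 ‖ R_L = 1.226 Ω.
Then V_out = V_s · R2'/(R1 + R2') = 27.7 × 1.226/5.916 = 5.739 mV.

V_out ≈ 5.74 mV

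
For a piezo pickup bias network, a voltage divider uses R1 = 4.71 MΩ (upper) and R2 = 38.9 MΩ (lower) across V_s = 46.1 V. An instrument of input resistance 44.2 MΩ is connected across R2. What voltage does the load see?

V_out ≈ 37.6 V

First combine the lower leg with the load: R2 ‖ R_L = 20.69 MΩ.
Then V_out = V_s · R2'/(R1 + R2') = 46.1 × 20.69/25.40 = 37.55 V.
(Unloaded it would be 41.1 V; the load pulls it down.)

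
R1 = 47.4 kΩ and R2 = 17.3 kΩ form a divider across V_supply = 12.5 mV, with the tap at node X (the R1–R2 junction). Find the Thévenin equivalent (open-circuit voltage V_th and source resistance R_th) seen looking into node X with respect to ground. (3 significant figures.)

Open-circuit (no load on X): V_th = V_supply · R2/(R1 + R2) = 12.5 × 17.3/(47.40 + 17.3) = 3.342 mV.
Zeroing V_supply shorts the top of R1 to ground, so R_th = R1 ‖ R2 = 12.67 kΩ.

V_th ≈ 3.34 mV, R_th ≈ 12.7 kΩ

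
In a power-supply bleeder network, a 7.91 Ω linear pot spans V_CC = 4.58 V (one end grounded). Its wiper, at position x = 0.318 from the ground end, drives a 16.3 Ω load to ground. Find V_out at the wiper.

Lower segment x·R_p = 2.515 Ω; upper segment (1−x)·R_p = 5.395 Ω.
R_L loads the lower segment: effective lower R = 2.179 Ω.
Then V_out = V_CC · 2.179/(5.395 + 2.179) = 1.318 V.

V_out ≈ 1.32 V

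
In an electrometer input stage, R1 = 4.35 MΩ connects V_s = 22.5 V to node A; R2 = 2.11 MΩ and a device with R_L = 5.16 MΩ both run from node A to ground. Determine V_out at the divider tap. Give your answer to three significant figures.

First combine the lower leg with the load: R2 ‖ R_L = 1.498 MΩ.
Then V_out = V_s · R2'/(R1 + R2') = 22.5 × 1.498/5.848 = 5.762 V.

V_out ≈ 5.76 V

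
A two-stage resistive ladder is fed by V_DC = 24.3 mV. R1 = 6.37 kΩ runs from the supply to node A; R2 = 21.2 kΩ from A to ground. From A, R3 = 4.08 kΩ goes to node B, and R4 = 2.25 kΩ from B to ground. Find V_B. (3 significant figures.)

V_B ≈ 3.74 mV

Looking into the second stage from A: R3 + R4 = 6.330 kΩ appears in parallel with R2.
R2 ‖ (R3+R4) = 4.875 kΩ.
So V_A = 24.3 × 0.4335 = 10.53 mV.
Stage 2 is unloaded, so V_B = V_A · R4/(R3+R4) = 10.53 × 2.25/6.330 = 3.744 mV.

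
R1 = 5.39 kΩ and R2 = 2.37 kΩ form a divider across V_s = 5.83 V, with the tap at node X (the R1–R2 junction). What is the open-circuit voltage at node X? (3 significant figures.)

V_th ≈ 1.78 V

Open-circuit (no load on X): V_th = V_s · R2/(R1 + R2) = 5.83 × 2.37/(5.390 + 2.37) = 1.781 V.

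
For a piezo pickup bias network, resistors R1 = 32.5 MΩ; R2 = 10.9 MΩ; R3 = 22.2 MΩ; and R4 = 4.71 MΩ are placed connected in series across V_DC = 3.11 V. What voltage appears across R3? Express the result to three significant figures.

V ≈ 0.982 V

Total series resistance ΣR = 32.5 + 10.9 + 22.2 + 4.71 = 70.31 MΩ.
V = V_DC · R/ΣR = 3.11 × 0.3157 = 0.9820 V.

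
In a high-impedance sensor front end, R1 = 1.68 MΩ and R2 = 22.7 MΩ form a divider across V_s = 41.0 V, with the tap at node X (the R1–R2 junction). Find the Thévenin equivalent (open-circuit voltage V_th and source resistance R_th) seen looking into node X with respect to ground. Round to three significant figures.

Open-circuit (no load on X): V_th = V_s · R2/(R1 + R2) = 41.0 × 22.7/(1.680 + 22.7) = 38.17 V.
Zeroing V_s shorts the top of R1 to ground, so R_th = R1 ‖ R2 = 1.564 MΩ.

V_th ≈ 38.2 V, R_th ≈ 1.56 MΩ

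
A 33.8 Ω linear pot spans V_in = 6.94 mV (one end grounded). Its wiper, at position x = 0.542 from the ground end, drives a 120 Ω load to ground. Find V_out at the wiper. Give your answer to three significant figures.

Split the track: R_lower = x·R_p = 18.32 Ω, R_upper = (1−x)·R_p = 15.48 Ω.
Lower segment in parallel with the load: 18.32 ‖ 120 = 15.89 Ω.
Then V_out = V_in · 15.89/(15.48 + 15.89) = 3.516 mV.
(Unloaded: V_out = x·V_in = 3.76 mV.)

V_out ≈ 3.52 mV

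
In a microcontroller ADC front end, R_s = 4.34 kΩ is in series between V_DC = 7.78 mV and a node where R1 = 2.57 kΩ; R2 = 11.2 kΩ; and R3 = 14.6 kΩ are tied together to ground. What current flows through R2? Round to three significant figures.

Parallel bank: R_p = 1/(1/2.57 + 1/11.2 + 1/14.6) = 1.829 kΩ.
V_A by voltage divider: V_A = 7.78 × 1.829/(4.34 + 1.829) = 2.306 mV.
Branch current I = V_A/R2 = 2.306/11.2 = 0.2059 µA.

I ≈ 0.206 µA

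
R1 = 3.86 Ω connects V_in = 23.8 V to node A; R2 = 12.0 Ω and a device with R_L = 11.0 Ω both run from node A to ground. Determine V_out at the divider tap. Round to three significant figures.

R2 ‖ R_L = (12.0 × 11.0)/(12.0 + 11.0) = 5.739 Ω.
Then V_out = V_in · R2'/(R1 + R2') = 23.8 × 5.739/9.599 = 14.23 V.
(Unloaded it would be 18.0 V; the load pulls it down.)

V_out ≈ 14.2 V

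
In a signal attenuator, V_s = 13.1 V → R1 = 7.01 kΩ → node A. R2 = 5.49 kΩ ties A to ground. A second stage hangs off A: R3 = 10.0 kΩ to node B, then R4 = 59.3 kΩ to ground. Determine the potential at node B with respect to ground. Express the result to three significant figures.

V_B ≈ 4.71 V

The second stage (R3 + R4 = 69.30 kΩ) loads node A in parallel with R2.
R2 ‖ (R3+R4) = 5.087 kΩ.
First divider: V_A = V_s · 5.087/(7.01 + 5.087) = 5.509 V.
Then the unloaded second divider: V_B = V_A × R4/(R3+R4) = 5.509 × 0.8557 = 4.714 V.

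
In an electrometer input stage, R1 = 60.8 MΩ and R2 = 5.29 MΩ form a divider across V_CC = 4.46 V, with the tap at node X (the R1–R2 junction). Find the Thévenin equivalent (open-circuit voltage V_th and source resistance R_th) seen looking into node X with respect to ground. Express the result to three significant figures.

V_th ≈ 0.357 V, R_th ≈ 4.87 MΩ

With X open, the divider is unloaded: V_th = 4.46 × 5.29/66.09 = 0.3570 V.
Zeroing V_CC shorts the top of R1 to ground, so R_th = R1 ‖ R2 = 4.867 MΩ.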